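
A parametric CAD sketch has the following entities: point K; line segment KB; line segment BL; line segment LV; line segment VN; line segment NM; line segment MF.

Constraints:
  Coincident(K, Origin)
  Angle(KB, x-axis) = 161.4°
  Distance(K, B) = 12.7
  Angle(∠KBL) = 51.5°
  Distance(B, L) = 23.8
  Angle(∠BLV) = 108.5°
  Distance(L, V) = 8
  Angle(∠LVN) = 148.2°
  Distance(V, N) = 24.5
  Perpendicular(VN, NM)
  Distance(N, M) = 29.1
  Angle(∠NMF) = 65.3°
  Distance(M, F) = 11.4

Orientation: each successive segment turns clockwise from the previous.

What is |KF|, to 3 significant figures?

10.3

K is at the origin; KB runs at 161.4° with length 12.7, so B = (-12.0, 4.05). ∠KBL = 51.5° gives BL at 32.9° from the x-axis; with |BL| = 23.8, L = (7.95, 17.0). ∠BLV = 108.5° gives LV at -38.6° from the x-axis; with |LV| = 8.0, V = (14.2, 12.0). ∠LVN = 148.2° gives VN at -70.4° from the x-axis; with |VN| = 24.5, N = (22.4, -11.1). VN is perpendicular to NM, so NM runs at -160°; with |NM| = 29.1, M = (-5.00, -20.9). ∠NMF = 65.3° gives MF at 84.9° from the x-axis; with |MF| = 11.4, F = (-3.98, -9.50). Then |KF| = |F − K| = 10.3.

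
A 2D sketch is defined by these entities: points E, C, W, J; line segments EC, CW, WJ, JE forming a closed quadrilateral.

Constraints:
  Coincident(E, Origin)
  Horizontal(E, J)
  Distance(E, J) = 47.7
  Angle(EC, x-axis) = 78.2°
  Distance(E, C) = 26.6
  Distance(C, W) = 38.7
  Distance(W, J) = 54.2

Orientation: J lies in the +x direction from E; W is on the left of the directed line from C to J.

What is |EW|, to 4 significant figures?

62.33

Checks: |CW| = 38.70 ✓; |WJ| = 54.20 ✓.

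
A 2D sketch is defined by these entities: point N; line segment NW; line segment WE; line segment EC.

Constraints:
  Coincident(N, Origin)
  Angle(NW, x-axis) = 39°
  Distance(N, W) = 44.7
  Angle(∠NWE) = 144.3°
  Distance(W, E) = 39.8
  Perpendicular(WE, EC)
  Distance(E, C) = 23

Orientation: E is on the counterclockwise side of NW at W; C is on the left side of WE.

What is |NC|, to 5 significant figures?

76.163

∠NWE = 144.3°, so WE runs at 39.0° + (180° − 144.3°) = 74.700° from the x-axis; with |WE| = 39.8, E = W + 39.8·(cos 74.700°, sin 74.700°) = (45.241, 66.520). The perpendicularity gives EC at right angles to WE; with |EC| = 23.0 on the left of WE, C = E + 23.0·(-0.96456, 0.26387) = (23.056, 72.589). Then |NC| = |C − N| = 76.163.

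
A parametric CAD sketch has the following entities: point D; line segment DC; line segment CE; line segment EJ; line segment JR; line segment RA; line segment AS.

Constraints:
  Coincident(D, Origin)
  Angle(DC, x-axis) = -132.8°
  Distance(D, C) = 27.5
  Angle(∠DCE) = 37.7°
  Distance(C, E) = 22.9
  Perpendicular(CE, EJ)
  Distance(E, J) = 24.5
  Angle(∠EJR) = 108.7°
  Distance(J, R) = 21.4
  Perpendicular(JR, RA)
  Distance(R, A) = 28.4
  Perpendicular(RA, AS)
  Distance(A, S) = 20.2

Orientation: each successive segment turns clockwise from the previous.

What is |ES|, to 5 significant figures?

10.439

JR ⟂ RA, so RA runs at -166.40°; with |RA| = 28.4, A = (-14.818, -27.024). RA ⟂ AS, so AS runs at 103.60°; with |AS| = 20.2, S = (-19.567, -7.3905). Then |ES| = |S − E| = 10.439.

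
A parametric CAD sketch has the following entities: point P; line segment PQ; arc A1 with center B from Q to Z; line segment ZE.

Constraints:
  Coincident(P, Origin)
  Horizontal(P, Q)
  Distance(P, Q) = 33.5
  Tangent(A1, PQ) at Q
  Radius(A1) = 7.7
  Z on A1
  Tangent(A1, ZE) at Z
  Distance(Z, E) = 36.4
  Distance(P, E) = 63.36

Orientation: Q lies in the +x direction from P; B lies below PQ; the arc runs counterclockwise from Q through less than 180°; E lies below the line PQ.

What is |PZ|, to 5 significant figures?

29.598

Checks: |BZ| = 7.700 ✓; ∠(BZ, ZE) = 90.00° ✓; |ZE| = 36.40 ✓; |PE| = 63.36 ✓.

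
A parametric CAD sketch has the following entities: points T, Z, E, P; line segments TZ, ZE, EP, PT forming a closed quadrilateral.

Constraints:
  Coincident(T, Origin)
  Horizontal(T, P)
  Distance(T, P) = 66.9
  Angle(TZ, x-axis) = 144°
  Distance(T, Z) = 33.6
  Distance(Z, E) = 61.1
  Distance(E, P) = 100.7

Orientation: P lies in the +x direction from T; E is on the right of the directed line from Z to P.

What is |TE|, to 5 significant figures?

48.252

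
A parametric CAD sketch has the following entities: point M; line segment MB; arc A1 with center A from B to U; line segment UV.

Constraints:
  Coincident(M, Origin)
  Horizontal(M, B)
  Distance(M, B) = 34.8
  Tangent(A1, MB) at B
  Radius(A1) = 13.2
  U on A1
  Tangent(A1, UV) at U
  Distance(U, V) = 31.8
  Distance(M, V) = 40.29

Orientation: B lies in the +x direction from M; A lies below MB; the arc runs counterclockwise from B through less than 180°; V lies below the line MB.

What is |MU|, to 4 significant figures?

24.02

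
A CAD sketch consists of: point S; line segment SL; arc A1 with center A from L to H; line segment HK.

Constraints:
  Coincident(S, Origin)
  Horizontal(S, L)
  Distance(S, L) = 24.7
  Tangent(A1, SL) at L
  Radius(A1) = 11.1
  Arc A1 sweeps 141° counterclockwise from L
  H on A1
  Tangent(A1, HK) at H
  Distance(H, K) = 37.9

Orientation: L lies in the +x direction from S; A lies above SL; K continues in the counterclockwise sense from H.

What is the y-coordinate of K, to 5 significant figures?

43.578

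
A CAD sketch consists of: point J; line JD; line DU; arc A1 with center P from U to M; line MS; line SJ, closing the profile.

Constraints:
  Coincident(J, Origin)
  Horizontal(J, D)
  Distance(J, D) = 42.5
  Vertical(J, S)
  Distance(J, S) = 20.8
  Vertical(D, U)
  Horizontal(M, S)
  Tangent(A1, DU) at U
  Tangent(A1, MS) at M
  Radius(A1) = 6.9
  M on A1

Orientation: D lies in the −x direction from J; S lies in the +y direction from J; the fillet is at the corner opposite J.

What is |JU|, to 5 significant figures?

44.715

J is at the origin; J and D share the same y with |JD| = 42.5 and D on the −x side, so D = (-42.500, 0.0000). JS is vertical with |JS| = 20.8 and S on the +y side, so S = (0.0000, 20.800). The virtual corner opposite J is at (-42.500, 20.800). The tangent condition forces PU to be normal to DU and A1 meets MS tangentially, so PM is at right angles to MS, with radius 6.9, so the center P sits 6.9 in from both sides at P = (-35.600, 13.900). That places the tangent points at U = (-42.500, 13.900) on DU and M = (-35.600, 20.800) on MS. Then |JU| = |U − J| = 44.715.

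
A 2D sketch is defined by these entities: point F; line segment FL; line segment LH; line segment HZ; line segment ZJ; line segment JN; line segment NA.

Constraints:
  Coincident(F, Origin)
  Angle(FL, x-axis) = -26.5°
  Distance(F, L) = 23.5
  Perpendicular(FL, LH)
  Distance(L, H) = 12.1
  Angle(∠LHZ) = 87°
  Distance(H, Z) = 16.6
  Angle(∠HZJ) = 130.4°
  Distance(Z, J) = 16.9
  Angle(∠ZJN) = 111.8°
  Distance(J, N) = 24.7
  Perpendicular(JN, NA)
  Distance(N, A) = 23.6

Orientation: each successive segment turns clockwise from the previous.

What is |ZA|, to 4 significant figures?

31.97

F is at the origin; FL runs at -26.5° with length 23.5, so L = (21.03, -10.49). FL is perpendicular to LH, so LH runs at -116.5°; with |LH| = 12.1, H = (15.63, -21.31). ∠LHZ = 87.0° gives HZ at 150.5° from the x-axis; with |HZ| = 16.6, Z = (1.184, -13.14). ∠HZJ = 130.4° gives ZJ at 100.9° from the x-axis; with |ZJ| = 16.9, J = (-2.012, 3.455). ∠ZJN = 111.8° gives JN at 32.70° from the x-axis; with |JN| = 24.7, N = (18.77, 16.80). JN is perpendicular to NA, so NA runs at -57.30°; with |NA| = 23.6, A = (31.52, -3.061). Then |ZA| = |A − Z| = 31.97.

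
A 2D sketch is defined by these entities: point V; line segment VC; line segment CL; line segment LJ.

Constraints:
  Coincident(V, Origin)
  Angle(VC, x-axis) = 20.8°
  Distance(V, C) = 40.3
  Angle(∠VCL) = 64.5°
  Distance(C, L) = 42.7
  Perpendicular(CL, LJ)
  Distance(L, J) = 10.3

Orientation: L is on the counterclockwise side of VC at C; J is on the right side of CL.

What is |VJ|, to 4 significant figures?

53.11

V is at the origin; VC runs at 20.8° with length 40.3, so C = 40.3·(cos 20.8°, sin 20.8°) = (37.67, 14.31). ∠VCL = 64.5°, so CL runs at 20.8° + (180° − 64.5°) = 136.3° from the x-axis; with |CL| = 42.7, L = C + 42.7·(cos 136.3°, sin 136.3°) = (6.803, 43.81). CL ⟂ LJ; with |LJ| = 10.3 on the right of CL, J = L + 10.3·(0.6909, 0.7230) = (13.92, 51.26). Then |VJ| = |J − V| = 53.11.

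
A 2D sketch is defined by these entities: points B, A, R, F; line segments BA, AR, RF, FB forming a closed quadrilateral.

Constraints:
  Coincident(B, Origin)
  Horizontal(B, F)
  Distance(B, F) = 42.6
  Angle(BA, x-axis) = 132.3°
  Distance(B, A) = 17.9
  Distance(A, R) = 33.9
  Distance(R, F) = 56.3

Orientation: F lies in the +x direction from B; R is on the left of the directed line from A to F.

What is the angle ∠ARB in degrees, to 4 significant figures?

23.72°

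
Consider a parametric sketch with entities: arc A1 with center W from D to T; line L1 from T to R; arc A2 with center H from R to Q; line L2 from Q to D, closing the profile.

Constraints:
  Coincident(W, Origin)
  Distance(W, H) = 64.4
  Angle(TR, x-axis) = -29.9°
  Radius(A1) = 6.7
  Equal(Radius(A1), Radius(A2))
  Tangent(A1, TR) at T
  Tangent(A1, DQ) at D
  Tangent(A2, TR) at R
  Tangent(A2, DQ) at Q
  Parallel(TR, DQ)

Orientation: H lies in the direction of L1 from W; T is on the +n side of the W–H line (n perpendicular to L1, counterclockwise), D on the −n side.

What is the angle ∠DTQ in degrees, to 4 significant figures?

78.25°

Tangency of A1 to both parallel lines with radius 6.7 puts T and D at W ± 6.7·n: T = (3.340, 5.808), D = (-3.340, -5.808). Equal radii place R and Q the same way about H: R = H + 6.7·n = (59.17, -26.29), Q = H − 6.7·n = (52.49, -37.91). Then cos ∠DTQ = TD·TQ / (|TD||TQ|), giving 78.25°.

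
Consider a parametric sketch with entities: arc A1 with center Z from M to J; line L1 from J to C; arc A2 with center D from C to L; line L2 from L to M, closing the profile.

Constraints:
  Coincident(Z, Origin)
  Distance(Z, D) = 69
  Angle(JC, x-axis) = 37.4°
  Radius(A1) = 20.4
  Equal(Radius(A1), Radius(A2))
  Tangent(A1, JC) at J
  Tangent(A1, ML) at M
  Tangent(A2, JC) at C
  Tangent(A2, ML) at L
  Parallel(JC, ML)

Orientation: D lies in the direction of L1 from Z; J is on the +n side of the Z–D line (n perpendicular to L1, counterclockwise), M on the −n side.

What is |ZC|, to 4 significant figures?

71.95

Tangency of A1 to both parallel lines with radius 20.4 puts J and M at Z ± 20.4·n: J = (-12.39, 16.21), M = (12.39, -16.21). Equal radii place C and L the same way about D: C = D + 20.4·n = (42.42, 58.11), L = D − 20.4·n = (67.21, 25.70). Then |ZC| = |C − Z| = 71.95.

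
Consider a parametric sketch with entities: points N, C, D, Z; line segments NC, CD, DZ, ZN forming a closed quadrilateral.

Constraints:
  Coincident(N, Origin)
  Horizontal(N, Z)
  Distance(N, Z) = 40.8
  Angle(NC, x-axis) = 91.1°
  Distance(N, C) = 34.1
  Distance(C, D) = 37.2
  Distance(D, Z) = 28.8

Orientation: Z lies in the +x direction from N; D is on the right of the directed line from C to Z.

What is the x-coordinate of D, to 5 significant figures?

12.014

N is at the origin; N and Z share the same y with |NZ| = 40.8 and Z in +x, so Z = (40.8, 0). NC runs at 91.1° with |NC| = 34.1, so C = (-0.65463, 34.094). D is determined by |CD| = 37.2 and |DZ| = 28.8 together: it lies at the intersection of circle(C, 37.2) and circle(Z, 28.8). With |CZ| = 53.674, the foot of the radical line on CZ is 32.001 from C and the perpendicular offset is √(37.2² − 32.001²) = 18.967. Taking the right-of-CZ solution: D = (12.014, -0.88281).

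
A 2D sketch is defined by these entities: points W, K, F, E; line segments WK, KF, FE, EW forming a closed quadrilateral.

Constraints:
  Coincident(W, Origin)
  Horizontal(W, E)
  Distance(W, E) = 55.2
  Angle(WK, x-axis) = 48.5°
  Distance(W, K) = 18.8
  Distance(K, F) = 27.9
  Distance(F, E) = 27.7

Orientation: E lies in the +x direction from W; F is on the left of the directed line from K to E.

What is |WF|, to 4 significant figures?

45.08

Checks: |KF| = 27.90 ✓; |FE| = 27.70 ✓.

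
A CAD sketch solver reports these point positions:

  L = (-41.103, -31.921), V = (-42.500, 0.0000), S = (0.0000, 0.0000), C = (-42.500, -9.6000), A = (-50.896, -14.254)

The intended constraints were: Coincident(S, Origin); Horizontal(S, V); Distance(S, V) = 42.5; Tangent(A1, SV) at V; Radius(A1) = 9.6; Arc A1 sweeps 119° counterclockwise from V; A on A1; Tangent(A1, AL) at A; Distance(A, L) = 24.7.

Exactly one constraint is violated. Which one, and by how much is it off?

Distance(A, L) = 24.7 — off by 4.50.

S = (0.00, 0.00) ✓; S.y = 0.00, V.y = 0.00 ✓; |SV| = 42.50 ✓; ∠(CV, VS) = 90.00° ✓; |CV| = 9.600 ✓; bearing(C→A) − bearing(C→V) = 119.0° ✓; |CA| = 9.600 ✓; ∠(CA, AL) = 90.00° ✓; |AL| = 20.20 ✗.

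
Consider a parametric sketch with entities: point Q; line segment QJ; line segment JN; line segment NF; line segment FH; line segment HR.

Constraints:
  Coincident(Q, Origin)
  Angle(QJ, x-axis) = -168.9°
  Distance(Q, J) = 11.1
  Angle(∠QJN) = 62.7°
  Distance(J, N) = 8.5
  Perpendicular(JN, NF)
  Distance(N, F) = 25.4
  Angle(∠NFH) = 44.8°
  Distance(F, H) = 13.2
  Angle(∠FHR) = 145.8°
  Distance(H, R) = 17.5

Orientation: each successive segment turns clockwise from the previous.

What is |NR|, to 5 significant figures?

12.575

Q is at the origin; QJ runs at -168.9° with length 11.1, so J = (-10.892, -2.1370). ∠QJN = 62.7° gives JN at 73.800° from the x-axis; with |JN| = 8.5, N = (-8.5209, 6.0255). JN ⟂ NF, so NF runs at -16.200°; with |NF| = 25.4, F = (15.871, -1.0609). ∠NFH = 44.8° gives FH at -151.40° from the x-axis; with |FH| = 13.2, H = (4.2812, -7.3796). ∠FHR = 145.8° gives HR at 174.40° from the x-axis; with |HR| = 17.5, R = (-13.135, -5.6719). Then |NR| = |R − N| = 12.575.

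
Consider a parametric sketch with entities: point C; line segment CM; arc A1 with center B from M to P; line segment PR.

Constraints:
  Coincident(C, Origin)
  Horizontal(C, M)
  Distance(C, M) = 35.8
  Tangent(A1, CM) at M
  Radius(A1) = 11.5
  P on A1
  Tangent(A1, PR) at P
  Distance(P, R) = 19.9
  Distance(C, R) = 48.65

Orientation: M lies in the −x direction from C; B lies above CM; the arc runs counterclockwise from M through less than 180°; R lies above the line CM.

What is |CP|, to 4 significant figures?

30.44

C is at the origin; C and M share the same y with |CM| = 35.8 and M on the −x side, so M = (-35.80, 0.000). Tangency of A1 to CM means the radius BM is perpendicular to CM, so B = M + (0, 11.5) = (-35.80, 11.50). Since BP ⟂ PR (tangency), |BR| = √(11.5² + 19.9²) = 22.98 regardless of where P sits on A1. So R lies on both circle(C, 48.65) and circle(B, 22.98); the above-CM intersection is R = (-34.36, 34.44). P is the foot of the tangent from R: P = (-25.50, 16.62).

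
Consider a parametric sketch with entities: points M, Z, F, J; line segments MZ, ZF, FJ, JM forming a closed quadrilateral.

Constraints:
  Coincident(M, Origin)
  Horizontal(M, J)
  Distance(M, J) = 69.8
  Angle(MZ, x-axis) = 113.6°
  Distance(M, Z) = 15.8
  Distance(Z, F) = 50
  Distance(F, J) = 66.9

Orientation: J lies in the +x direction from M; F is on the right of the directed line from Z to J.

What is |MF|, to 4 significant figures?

34.23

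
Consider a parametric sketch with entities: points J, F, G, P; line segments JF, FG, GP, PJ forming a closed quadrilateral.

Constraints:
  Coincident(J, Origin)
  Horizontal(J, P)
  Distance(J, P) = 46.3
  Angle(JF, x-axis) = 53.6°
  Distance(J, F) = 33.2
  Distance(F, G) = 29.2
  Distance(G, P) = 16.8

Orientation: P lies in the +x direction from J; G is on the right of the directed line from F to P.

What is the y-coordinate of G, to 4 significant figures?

-0.7780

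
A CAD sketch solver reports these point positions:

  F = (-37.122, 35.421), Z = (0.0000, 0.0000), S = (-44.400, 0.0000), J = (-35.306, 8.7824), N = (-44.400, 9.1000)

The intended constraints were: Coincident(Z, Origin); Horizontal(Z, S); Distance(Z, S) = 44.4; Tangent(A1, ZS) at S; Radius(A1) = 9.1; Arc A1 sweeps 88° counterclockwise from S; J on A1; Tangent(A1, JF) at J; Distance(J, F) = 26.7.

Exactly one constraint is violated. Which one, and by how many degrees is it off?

Tangent(A1, JF) at J — off by 5.90°.

Z = (0.00, 0.00) ✓; Z.y = 0.00, S.y = 0.00 ✓; |ZS| = 44.40 ✓; ∠(NS, SZ) = 90.00° ✓; |NS| = 9.100 ✓; bearing(N→J) − bearing(N→S) = 88.00° ✓; |NJ| = 9.100 ✓; ∠(NJ, JF) = 84.10° ✗; |JF| = 26.70 ✓.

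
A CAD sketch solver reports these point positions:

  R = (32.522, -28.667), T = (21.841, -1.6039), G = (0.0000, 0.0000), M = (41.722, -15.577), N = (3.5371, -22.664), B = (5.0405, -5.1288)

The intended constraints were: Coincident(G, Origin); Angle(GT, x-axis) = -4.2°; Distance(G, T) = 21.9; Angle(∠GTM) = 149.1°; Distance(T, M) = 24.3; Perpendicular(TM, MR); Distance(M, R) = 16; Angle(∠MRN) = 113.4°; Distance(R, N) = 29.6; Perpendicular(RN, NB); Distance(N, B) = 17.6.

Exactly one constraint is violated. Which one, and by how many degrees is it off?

Perpendicular(RN, NB) — off by 6.80°.

G = (0.00, 0.00) ✓; GT at -4.200° ✓; |GT| = 21.90 ✓; ∠GTM = 149.1° ✓; |TM| = 24.30 ✓; ∠(TM, MR) = 90.00° ✓; |MR| = 16.00 ✓; ∠MRN = 113.4° ✓; |RN| = 29.60 ✓; ∠(RN, NB) = 83.20° ✗; |NB| = 17.60 ✓.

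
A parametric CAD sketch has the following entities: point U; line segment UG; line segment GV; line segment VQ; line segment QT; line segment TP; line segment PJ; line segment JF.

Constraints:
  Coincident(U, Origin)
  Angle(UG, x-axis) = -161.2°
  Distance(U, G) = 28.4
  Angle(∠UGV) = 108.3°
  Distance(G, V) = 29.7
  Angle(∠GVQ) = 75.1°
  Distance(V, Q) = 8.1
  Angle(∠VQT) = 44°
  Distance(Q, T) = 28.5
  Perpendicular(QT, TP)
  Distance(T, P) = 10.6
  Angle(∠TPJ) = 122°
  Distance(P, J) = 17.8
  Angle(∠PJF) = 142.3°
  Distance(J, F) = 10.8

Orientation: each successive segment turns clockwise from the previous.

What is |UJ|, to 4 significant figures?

62.50

U is at the origin; UG runs at -161.2° with length 28.4, so G = (-26.88, -9.152). ∠UGV = 108.3° gives GV at 127.1° from the x-axis; with |GV| = 29.7, V = (-44.80, 14.54). ∠GVQ = 75.1° gives VQ at 22.20° from the x-axis; with |VQ| = 8.1, Q = (-37.30, 17.60). ∠VQT = 44.0° gives QT at -113.8° from the x-axis; with |QT| = 28.5, T = (-48.80, -8.480). QT is perpendicular to TP, so TP runs at 156.2°; with |TP| = 10.6, P = (-58.50, -4.202). ∠TPJ = 122.0° gives PJ at 98.20° from the x-axis; with |PJ| = 17.8, J = (-61.04, 13.42). Then |UJ| = |J − U| = 62.50.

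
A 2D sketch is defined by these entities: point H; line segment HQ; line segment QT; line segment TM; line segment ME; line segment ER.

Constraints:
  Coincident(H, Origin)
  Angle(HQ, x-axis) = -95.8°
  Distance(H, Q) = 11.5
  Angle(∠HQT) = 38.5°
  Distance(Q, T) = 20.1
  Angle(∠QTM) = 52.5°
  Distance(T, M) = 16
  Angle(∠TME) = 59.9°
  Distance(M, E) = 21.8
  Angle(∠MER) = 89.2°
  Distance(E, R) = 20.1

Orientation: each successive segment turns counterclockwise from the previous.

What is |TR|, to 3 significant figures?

14.9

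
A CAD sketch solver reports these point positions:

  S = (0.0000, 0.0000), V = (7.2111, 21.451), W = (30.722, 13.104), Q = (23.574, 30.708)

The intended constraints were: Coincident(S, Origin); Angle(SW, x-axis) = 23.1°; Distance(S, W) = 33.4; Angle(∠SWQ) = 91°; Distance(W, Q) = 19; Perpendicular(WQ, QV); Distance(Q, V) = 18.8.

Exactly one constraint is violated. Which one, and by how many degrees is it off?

Perpendicular(WQ, QV) — off by 7.40°.

S = (0.00, 0.00) ✓; SW at 23.10° ✓; |SW| = 33.40 ✓; ∠SWQ = 91.00° ✓; |WQ| = 19.00 ✓; ∠(WQ, QV) = 97.40° ✗; |QV| = 18.80 ✓.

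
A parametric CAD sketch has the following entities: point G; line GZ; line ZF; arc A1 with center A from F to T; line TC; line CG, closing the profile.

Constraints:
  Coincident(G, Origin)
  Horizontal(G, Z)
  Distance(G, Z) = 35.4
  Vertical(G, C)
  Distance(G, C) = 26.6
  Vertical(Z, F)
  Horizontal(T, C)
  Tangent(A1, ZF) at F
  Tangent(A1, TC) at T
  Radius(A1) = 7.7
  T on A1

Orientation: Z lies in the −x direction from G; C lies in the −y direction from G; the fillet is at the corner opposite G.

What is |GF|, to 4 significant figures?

40.13

G is at the origin; GZ is horizontal with |GZ| = 35.4 and Z on the −x side, so Z = (-35.40, 0.000). G and C share the same x with |GC| = 26.6 and C on the −y side, so C = (0.000, -26.60). The virtual corner opposite G is at (-35.40, -26.60). Since A1 is tangent to ZF there, AF ⟂ ZF and the tangent condition forces AT to be normal to TC, with radius 7.7, so the center A sits 7.7 in from both sides at A = (-27.70, -18.90). That places the tangent points at F = (-35.40, -18.90) on ZF and T = (-27.70, -26.60) on TC. Then |GF| = |F − G| = 40.13.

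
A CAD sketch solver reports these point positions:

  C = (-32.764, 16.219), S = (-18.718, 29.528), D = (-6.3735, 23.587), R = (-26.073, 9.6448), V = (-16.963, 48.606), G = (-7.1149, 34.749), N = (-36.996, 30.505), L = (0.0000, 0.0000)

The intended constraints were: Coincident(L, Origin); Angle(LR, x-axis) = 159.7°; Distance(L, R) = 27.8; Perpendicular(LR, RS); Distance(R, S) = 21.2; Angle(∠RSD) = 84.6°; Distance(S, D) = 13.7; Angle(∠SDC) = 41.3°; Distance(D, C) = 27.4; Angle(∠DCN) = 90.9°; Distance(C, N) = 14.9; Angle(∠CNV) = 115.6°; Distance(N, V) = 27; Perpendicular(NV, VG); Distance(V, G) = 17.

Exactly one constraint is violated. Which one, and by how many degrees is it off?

Perpendicular(NV, VG) — off by 6.70°.

L = (0.00, 0.00) ✓; LR at 159.7° ✓; |LR| = 27.80 ✓; ∠(LR, RS) = 90.00° ✓; |RS| = 21.20 ✓; ∠RSD = 84.60° ✓; |SD| = 13.70 ✓; ∠SDC = 41.30° ✓; |DC| = 27.40 ✓; ∠DCN = 90.90° ✓; |CN| = 14.90 ✓; ∠CNV = 115.6° ✓; |NV| = 27.00 ✓; ∠(NV, VG) = 96.70° ✗; |VG| = 17.00 ✓.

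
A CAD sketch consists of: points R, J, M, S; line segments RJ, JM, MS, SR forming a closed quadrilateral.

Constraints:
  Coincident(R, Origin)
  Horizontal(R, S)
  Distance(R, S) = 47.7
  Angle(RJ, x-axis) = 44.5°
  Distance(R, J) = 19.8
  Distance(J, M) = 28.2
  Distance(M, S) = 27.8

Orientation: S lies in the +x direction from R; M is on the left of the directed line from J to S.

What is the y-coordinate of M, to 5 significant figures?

26.511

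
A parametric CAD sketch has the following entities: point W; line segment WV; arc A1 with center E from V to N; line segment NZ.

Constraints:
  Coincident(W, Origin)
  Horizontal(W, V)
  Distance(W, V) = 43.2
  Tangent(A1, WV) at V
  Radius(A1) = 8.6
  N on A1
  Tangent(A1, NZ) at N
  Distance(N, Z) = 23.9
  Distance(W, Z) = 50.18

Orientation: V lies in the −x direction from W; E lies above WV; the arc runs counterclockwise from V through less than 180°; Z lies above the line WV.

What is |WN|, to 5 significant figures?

35.971

Checks: |EN| = 8.600 ✓; ∠(EN, NZ) = 90.00° ✓; |NZ| = 23.90 ✓; |WZ| = 50.18 ✓.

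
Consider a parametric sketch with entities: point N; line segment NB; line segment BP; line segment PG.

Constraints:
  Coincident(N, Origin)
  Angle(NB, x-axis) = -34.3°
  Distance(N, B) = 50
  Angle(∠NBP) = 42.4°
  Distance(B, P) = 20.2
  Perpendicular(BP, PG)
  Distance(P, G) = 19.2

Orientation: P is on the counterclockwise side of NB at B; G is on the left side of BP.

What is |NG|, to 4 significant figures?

22.14

N is at the origin; NB runs at -34.3° with length 50.0, so B = 50.0·(cos -34.3°, sin -34.3°) = (41.30, -28.18). ∠NBP = 42.4°, so BP runs at -34.3° + (180° − 42.4°) = 103.3° from the x-axis; with |BP| = 20.2, P = B + 20.2·(cos 103.3°, sin 103.3°) = (36.66, -8.518). BP is perpendicular to PG; with |PG| = 19.2 on the left of BP, G = P + 19.2·(-0.9732, -0.2300) = (17.97, -12.94). Then |NG| = |G − N| = 22.14.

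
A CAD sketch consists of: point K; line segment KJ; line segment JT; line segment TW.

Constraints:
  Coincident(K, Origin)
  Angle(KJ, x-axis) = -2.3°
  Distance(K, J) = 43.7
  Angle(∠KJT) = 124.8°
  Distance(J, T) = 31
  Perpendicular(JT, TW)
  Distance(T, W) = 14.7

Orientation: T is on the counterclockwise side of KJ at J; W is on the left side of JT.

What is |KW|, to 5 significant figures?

59.817

K is at the origin; KJ runs at -2.3° with length 43.7, so J = 43.7·(cos -2.3°, sin -2.3°) = (43.665, -1.7538). ∠KJT = 124.8°, so JT runs at -2.3° + (180° − 124.8°) = 52.900° from the x-axis; with |JT| = 31.0, T = J + 31.0·(cos 52.900°, sin 52.900°) = (62.364, 22.971). JT is perpendicular to TW; with |TW| = 14.7 on the left of JT, W = T + 14.7·(-0.79758, 0.60321) = (50.640, 31.838). Then |KW| = |W − K| = 59.817.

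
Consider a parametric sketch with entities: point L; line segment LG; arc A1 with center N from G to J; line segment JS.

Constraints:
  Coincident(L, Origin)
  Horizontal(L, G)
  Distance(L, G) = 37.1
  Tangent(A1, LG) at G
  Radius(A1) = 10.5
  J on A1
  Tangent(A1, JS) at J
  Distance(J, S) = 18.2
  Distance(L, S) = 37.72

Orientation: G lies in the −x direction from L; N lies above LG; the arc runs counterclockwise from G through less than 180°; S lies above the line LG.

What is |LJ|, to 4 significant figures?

28.36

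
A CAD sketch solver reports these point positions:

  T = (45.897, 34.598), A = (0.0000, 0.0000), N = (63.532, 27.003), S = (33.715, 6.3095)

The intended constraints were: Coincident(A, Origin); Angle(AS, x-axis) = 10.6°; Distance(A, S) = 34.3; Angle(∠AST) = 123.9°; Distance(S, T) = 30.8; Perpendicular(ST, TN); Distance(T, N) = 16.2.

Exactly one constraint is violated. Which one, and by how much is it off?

Distance(T, N) = 16.2 — off by 3.00.

A = (0.00, 0.00) ✓; AS at 10.60° ✓; |AS| = 34.30 ✓; ∠AST = 123.9° ✓; |ST| = 30.80 ✓; ∠(ST, TN) = 90.00° ✓; |TN| = 19.20 ✗.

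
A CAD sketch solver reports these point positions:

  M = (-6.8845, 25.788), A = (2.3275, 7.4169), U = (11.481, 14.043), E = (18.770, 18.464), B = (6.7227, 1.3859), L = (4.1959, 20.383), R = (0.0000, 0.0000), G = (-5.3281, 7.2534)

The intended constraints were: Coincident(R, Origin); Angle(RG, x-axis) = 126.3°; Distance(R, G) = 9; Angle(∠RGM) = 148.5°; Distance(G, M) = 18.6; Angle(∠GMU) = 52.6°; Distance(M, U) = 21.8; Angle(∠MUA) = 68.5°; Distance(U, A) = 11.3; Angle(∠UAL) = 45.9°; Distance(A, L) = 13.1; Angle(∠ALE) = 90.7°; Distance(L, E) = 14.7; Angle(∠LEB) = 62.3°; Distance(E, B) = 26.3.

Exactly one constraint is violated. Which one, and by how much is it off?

Distance(E, B) = 26.3 — off by 5.40.

R = (0.00, 0.00) ✓; RG at 126.3° ✓; |RG| = 9.000 ✓; ∠RGM = 148.5° ✓; |GM| = 18.60 ✓; ∠GMU = 52.60° ✓; |MU| = 21.80 ✓; ∠MUA = 68.50° ✓; |UA| = 11.30 ✓; ∠UAL = 45.90° ✓; |AL| = 13.10 ✓; ∠ALE = 90.70° ✓; |LE| = 14.70 ✓; ∠LEB = 62.30° ✓; |EB| = 20.90 ✗.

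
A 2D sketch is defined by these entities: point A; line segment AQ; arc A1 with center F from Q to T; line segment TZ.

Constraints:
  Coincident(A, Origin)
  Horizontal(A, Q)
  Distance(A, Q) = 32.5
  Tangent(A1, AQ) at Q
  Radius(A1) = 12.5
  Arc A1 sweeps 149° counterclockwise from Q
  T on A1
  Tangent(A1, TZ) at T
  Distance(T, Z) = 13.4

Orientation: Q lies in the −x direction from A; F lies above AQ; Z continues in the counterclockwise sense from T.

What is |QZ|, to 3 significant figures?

30.5

A is at the origin; A and Q share the same y with |AQ| = 32.5 and Q on the −x side, so Q = (-32.5, 0.00). A1 meets AQ tangentially, so FQ is at right angles to AQ, so F = Q + (0, 12.5) = (-32.5, 12.5). On A1, Q sits at bearing -90° from F; a 149° counterclockwise sweep puts T at bearing 59°, so T = F + 12.5·(cos 59°, sin 59°) = (-26.1, 23.2). The tangent condition forces FT to be normal to TZ, so TZ runs along (−sin 59°, cos 59°); with |TZ| = 13.4, Z = (-37.5, 30.1). Then |QZ| = |Z − Q| = 30.5.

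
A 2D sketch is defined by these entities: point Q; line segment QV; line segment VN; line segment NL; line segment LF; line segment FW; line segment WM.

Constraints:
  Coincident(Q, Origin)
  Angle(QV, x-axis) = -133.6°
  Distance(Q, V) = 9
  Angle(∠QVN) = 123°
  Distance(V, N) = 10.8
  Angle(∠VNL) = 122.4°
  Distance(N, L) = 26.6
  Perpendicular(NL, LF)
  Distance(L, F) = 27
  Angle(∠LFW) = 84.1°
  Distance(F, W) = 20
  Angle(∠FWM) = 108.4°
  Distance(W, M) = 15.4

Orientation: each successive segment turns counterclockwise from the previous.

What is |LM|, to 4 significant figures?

25.25

∠LFW = 84.1° gives FW at 166.9° from the x-axis; with |FW| = 20.0, W = (10.76, 4.378). ∠FWM = 108.4° gives WM at -121.5° from the x-axis; with |WM| = 15.4, M = (2.711, -8.752). Then |LM| = |M − L| = 25.25.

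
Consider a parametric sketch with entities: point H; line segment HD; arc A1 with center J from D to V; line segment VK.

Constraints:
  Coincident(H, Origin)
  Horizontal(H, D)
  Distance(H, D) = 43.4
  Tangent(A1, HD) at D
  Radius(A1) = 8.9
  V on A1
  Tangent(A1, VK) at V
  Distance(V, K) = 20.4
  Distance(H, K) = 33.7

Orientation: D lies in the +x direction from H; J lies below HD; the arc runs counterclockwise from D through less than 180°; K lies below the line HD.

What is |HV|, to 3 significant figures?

36.0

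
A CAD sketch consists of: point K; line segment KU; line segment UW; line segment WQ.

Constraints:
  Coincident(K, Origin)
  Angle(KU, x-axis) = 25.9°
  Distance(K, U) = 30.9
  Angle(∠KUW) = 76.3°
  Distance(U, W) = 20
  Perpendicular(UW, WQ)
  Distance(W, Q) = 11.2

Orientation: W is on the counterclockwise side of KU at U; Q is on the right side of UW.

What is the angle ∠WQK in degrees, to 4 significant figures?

17.10°

∠KUW = 76.3°, so UW runs at 25.9° + (180° − 76.3°) = 129.6° from the x-axis; with |UW| = 20.0, W = U + 20.0·(cos 129.6°, sin 129.6°) = (15.05, 28.91). The perpendicularity gives WQ at right angles to UW; with |WQ| = 11.2 on the right of UW, Q = W + 11.2·(0.7705, 0.6374) = (23.68, 36.05). Then cos ∠WQK = QW·QK / (|QW||QK|), giving 17.10°.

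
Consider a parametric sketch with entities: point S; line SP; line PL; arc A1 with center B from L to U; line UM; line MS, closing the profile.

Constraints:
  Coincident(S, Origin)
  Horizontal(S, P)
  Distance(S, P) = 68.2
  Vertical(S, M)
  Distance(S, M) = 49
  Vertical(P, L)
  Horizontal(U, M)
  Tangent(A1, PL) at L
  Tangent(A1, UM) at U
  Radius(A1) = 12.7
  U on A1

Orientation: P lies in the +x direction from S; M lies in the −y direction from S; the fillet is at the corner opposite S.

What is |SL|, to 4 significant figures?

77.26

The virtual corner opposite S is at (68.20, -49.00). The tangent condition forces BL to be normal to PL and the tangent condition forces BU to be normal to UM, with radius 12.7, so the center B sits 12.7 in from both sides at B = (55.50, -36.30). That places the tangent points at L = (68.20, -36.30) on PL and U = (55.50, -49.00) on UM. Then |SL| = |L − S| = 77.26.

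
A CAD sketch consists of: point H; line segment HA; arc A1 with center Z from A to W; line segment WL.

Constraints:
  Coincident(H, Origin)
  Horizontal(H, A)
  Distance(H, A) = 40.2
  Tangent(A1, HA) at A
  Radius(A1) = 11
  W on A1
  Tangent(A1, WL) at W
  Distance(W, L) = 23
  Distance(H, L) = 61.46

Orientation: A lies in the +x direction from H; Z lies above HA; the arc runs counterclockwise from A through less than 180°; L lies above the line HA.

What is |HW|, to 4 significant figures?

52.37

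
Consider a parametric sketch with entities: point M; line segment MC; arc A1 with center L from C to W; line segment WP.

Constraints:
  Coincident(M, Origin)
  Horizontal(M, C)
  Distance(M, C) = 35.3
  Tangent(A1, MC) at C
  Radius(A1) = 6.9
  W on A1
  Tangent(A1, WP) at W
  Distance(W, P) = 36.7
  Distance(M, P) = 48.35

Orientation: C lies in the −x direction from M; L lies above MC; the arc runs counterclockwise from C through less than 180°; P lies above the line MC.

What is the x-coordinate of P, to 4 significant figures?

-23.42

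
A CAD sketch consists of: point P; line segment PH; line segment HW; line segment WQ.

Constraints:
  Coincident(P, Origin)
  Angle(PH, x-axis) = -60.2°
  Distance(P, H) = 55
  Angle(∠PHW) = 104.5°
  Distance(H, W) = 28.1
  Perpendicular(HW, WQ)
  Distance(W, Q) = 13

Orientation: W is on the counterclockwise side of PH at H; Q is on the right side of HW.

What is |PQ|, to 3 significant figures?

78.4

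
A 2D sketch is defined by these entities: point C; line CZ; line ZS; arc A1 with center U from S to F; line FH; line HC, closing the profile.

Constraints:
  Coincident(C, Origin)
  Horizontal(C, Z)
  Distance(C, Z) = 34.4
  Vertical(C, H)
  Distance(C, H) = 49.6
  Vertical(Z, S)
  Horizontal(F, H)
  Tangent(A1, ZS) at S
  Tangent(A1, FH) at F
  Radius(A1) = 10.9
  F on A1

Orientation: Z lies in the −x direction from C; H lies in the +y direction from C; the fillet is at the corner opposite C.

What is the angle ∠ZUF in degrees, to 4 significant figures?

164.3°

C is at the origin; C and Z share the same y with |CZ| = 34.4 and Z on the −x side, so Z = (-34.40, 0.000). CH is vertical with |CH| = 49.6 and H on the +y side, so H = (0.000, 49.60). The virtual corner opposite C is at (-34.40, 49.60). A1 meets ZS tangentially, so US is at right angles to ZS and A1 meets FH tangentially, so UF is at right angles to FH, with radius 10.9, so the center U sits 10.9 in from both sides at U = (-23.50, 38.70). That places the tangent points at S = (-34.40, 38.70) on ZS and F = (-23.50, 49.60) on FH. Then cos ∠ZUF = UZ·UF / (|UZ||UF|), giving 164.3°.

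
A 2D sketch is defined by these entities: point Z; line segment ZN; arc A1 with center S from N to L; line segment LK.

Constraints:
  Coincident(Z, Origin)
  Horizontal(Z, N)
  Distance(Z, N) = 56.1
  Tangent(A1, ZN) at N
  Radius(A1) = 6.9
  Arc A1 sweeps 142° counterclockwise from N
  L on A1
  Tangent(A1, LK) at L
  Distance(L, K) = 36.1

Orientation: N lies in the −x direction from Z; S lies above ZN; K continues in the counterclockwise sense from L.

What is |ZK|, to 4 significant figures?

87.42

On A1, N sits at bearing -90° from S; a 142° counterclockwise sweep puts L at bearing 52°, so L = S + 6.9·(cos 52°, sin 52°) = (-51.85, 12.34). A1 meets LK tangentially, so SL is at right angles to LK, so LK runs along (−sin 52°, cos 52°); with |LK| = 36.1, K = (-80.30, 34.56). Then |ZK| = |K − Z| = 87.42.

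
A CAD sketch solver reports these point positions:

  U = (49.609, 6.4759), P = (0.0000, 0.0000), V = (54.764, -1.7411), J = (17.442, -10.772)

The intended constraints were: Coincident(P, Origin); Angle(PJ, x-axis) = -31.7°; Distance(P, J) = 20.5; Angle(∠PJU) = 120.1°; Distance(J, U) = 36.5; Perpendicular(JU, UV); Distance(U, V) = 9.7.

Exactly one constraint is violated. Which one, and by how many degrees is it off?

Perpendicular(JU, UV) — off by 3.90°.

P = (0.00, 0.00) ✓; PJ at -31.70° ✓; |PJ| = 20.50 ✓; ∠PJU = 120.1° ✓; |JU| = 36.50 ✓; ∠(JU, UV) = 86.10° ✗; |UV| = 9.700 ✓.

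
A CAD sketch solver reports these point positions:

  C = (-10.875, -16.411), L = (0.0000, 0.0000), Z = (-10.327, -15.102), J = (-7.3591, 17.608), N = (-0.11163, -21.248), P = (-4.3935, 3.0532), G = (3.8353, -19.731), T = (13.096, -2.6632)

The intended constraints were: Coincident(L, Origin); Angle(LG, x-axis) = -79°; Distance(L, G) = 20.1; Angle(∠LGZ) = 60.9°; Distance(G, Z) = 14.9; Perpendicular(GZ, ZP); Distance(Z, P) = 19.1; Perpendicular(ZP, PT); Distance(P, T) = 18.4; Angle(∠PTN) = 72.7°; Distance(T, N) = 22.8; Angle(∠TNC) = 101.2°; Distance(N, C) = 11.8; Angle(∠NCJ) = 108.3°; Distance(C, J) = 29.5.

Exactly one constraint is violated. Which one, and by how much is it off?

Distance(C, J) = 29.5 — off by 4.70.

L = (0.00, 0.00) ✓; LG at -79.00° ✓; |LG| = 20.10 ✓; ∠LGZ = 60.90° ✓; |GZ| = 14.90 ✓; ∠(GZ, ZP) = 90.00° ✓; |ZP| = 19.10 ✓; ∠(ZP, PT) = 90.00° ✓; |PT| = 18.40 ✓; ∠PTN = 72.70° ✓; |TN| = 22.80 ✓; ∠TNC = 101.2° ✓; |NC| = 11.80 ✓; ∠NCJ = 108.3° ✓; |CJ| = 34.20 ✗.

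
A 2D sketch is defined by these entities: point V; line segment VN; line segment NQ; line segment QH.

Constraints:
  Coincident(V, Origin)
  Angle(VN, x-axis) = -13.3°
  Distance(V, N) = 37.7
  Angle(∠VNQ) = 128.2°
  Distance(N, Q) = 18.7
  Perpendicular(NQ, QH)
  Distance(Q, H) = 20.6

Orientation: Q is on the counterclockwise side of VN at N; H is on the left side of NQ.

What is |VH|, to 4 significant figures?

42.97

V is at the origin; VN runs at -13.3° with length 37.7, so N = 37.7·(cos -13.3°, sin -13.3°) = (36.69, -8.673). ∠VNQ = 128.2°, so NQ runs at -13.3° + (180° − 128.2°) = 38.50° from the x-axis; with |NQ| = 18.7, Q = N + 18.7·(cos 38.50°, sin 38.50°) = (51.32, 2.968). NQ is perpendicular to QH; with |QH| = 20.6 on the left of NQ, H = Q + 20.6·(-0.6225, 0.7826) = (38.50, 19.09). Then |VH| = |H − V| = 42.97.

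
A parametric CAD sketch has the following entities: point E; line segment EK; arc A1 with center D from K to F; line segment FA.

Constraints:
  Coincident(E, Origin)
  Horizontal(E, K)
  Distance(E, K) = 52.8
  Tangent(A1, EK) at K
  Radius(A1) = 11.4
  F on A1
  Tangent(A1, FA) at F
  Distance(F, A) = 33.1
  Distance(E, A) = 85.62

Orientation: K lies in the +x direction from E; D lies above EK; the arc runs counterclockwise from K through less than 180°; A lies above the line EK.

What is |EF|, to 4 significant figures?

63.34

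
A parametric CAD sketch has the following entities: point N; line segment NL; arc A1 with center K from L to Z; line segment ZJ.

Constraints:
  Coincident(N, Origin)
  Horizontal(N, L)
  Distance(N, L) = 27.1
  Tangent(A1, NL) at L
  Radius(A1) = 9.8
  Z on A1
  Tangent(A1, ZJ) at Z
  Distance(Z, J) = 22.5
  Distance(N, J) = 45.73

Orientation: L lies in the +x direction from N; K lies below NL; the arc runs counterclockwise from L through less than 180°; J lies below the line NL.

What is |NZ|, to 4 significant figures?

23.94

N is at the origin; N and L share the same y with |NL| = 27.1 and L on the +x side, so L = (27.10, 0.000). Since A1 is tangent to NL there, KL ⟂ NL, so K = L + (0, -9.8) = (27.10, -9.800). Since KZ ⟂ ZJ (tangency), |KJ| = √(9.8² + 22.5²) = 24.54 regardless of where Z sits on A1. So J lies on both circle(N, 45.73) and circle(K, 24.54); the below-NL intersection is J = (30.46, -34.11). Z is the foot of the tangent from J: Z = (18.74, -14.91).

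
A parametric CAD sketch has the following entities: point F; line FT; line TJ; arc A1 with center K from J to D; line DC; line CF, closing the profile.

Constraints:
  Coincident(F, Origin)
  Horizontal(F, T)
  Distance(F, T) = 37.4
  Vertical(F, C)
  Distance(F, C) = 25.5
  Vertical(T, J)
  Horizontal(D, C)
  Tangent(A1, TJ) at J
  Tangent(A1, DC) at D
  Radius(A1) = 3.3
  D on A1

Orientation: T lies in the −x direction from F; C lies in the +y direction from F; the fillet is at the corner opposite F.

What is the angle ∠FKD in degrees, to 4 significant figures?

123.1°

F is at the origin; FT is horizontal with |FT| = 37.4 and T on the −x side, so T = (-37.40, 0.000). FC is vertical with |FC| = 25.5 and C on the +y side, so C = (0.000, 25.50). The virtual corner opposite F is at (-37.40, 25.50). The tangent condition forces KJ to be normal to TJ and since A1 is tangent to DC there, KD ⟂ DC, with radius 3.3, so the center K sits 3.3 in from both sides at K = (-34.10, 22.20). That places the tangent points at J = (-37.40, 22.20) on TJ and D = (-34.10, 25.50) on DC. Then cos ∠FKD = KF·KD / (|KF||KD|), giving 123.1°.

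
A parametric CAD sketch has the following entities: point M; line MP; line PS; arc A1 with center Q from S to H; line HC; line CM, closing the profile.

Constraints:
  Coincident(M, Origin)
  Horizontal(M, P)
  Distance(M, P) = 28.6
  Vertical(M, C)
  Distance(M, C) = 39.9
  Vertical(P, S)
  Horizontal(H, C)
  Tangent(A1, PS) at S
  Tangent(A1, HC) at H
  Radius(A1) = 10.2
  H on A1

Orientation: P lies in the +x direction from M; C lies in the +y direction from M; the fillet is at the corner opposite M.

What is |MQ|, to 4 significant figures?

34.94

MC is vertical with |MC| = 39.9 and C on the +y side, so C = (0.000, 39.90). The virtual corner opposite M is at (28.60, 39.90). A1 meets PS tangentially, so QS is at right angles to PS and since A1 is tangent to HC there, QH ⟂ HC, with radius 10.2, so the center Q sits 10.2 in from both sides at Q = (18.40, 29.70). Then |MQ| = |Q − M| = 34.94.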